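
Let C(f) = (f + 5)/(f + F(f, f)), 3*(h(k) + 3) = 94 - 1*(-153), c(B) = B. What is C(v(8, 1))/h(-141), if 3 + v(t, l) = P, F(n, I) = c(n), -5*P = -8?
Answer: -27/1666 ≈ -0.016206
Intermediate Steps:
h(k) = 238/3 (h(k) = -3 + (94 - 1*(-153))/3 = -3 + (94 + 153)/3 = -3 + (⅓)*247 = -3 + 247/3 = 238/3)
P = 8/5 (P = -⅕*(-8) = 8/5 ≈ 1.6000)
F(n, I) = n
v(t, l) = -7/5 (v(t, l) = -3 + 8/5 = -7/5)
C(f) = (5 + f)/(2*f) (C(f) = (f + 5)/(f + f) = (5 + f)/((2*f)) = (5 + f)*(1/(2*f)) = (5 + f)/(2*f))
C(v(8, 1))/h(-141) = ((5 - 7/5)/(2*(-7/5)))/(238/3) = ((½)*(-5/7)*(18/5))*(3/238) = -9/7*3/238 = -27/1666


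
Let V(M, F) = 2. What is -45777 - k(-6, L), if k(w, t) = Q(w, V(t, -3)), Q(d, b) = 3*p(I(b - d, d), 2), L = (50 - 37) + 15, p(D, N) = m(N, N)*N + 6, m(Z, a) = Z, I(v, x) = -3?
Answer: -45807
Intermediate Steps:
p(D, N) = 6 + N² (p(D, N) = N*N + 6 = N² + 6 = 6 + N²)
L = 28 (L = 13 + 15 = 28)
Q(d, b) = 30 (Q(d, b) = 3*(6 + 2²) = 3*(6 + 4) = 3*10 = 30)
k(w, t) = 30
-45777 - k(-6, L) = -45777 - 1*30 = -45777 - 30 = -45807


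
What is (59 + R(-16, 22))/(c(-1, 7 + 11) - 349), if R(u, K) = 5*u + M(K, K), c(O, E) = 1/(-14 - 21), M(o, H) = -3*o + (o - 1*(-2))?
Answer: 735/4072 ≈ 0.18050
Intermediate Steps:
M(o, H) = 2 - 2*o (M(o, H) = -3*o + (o + 2) = -3*o + (2 + o) = 2 - 2*o)
c(O, E) = -1/35 (c(O, E) = 1/(-35) = -1/35)
R(u, K) = 2 - 2*K + 5*u (R(u, K) = 5*u + (2 - 2*K) = 2 - 2*K + 5*u)
(59 + R(-16, 22))/(c(-1, 7 + 11) - 349) = (59 + (2 - 2*22 + 5*(-16)))/(-1/35 - 349) = (59 + (2 - 44 - 80))/(-12216/35) = (59 - 122)*(-35/12216) = -63*(-35/12216) = 735/4072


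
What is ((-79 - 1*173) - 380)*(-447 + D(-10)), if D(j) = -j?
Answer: 276184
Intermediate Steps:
((-79 - 1*173) - 380)*(-447 + D(-10)) = ((-79 - 1*173) - 380)*(-447 - 1*(-10)) = ((-79 - 173) - 380)*(-447 + 10) = (-252 - 380)*(-437) = -632*(-437) = 276184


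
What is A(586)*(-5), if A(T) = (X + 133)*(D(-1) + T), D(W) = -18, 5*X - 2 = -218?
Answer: -255032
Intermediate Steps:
X = -216/5 (X = 2/5 + (1/5)*(-218) = 2/5 - 218/5 = -216/5 ≈ -43.200)
A(T) = -8082/5 + 449*T/5 (A(T) = (-216/5 + 133)*(-18 + T) = 449*(-18 + T)/5 = -8082/5 + 449*T/5)
A(586)*(-5) = (-8082/5 + (449/5)*586)*(-5) = (-8082/5 + 263114/5)*(-5) = (255032/5)*(-5) = -255032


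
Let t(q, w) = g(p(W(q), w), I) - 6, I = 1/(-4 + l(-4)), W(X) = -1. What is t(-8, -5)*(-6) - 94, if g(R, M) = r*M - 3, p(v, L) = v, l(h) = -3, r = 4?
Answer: -256/7 ≈ -36.571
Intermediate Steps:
I = -⅐ (I = 1/(-4 - 3) = 1/(-7) = -⅐ ≈ -0.14286)
g(R, M) = -3 + 4*M (g(R, M) = 4*M - 3 = -3 + 4*M)
t(q, w) = -67/7 (t(q, w) = (-3 + 4*(-⅐)) - 6 = (-3 - 4/7) - 6 = -25/7 - 6 = -67/7)
t(-8, -5)*(-6) - 94 = -67/7*(-6) - 94 = 402/7 - 94 = -256/7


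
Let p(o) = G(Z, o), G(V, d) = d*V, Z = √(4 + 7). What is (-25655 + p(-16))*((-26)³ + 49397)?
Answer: -816367755 - 509136*√11 ≈ -8.1806e+8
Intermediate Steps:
Z = √11 ≈ 3.3166
G(V, d) = V*d
p(o) = o*√11 (p(o) = √11*o = o*√11)
(-25655 + p(-16))*((-26)³ + 49397) = (-25655 - 16*√11)*((-26)³ + 49397) = (-25655 - 16*√11)*(-17576 + 49397) = (-25655 - 16*√11)*31821 = -816367755 - 509136*√11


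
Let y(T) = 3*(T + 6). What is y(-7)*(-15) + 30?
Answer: 75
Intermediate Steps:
y(T) = 18 + 3*T (y(T) = 3*(6 + T) = 18 + 3*T)
y(-7)*(-15) + 30 = (18 + 3*(-7))*(-15) + 30 = (18 - 21)*(-15) + 30 = -3*(-15) + 30 = 45 + 30 = 75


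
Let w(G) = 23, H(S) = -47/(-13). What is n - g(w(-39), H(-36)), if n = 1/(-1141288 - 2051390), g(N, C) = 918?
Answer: -2930878405/3192678 ≈ -918.00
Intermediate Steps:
H(S) = 47/13 (H(S) = -47*(-1/13) = 47/13)
n = -1/3192678 (n = 1/(-3192678) = -1/3192678 ≈ -3.1322e-7)
n - g(w(-39), H(-36)) = -1/3192678 - 1*918 = -1/3192678 - 918 = -2930878405/3192678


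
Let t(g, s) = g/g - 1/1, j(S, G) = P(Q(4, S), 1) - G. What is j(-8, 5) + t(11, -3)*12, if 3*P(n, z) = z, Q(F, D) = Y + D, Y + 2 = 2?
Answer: -14/3 ≈ -4.6667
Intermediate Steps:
Y = 0 (Y = -2 + 2 = 0)
Q(F, D) = D (Q(F, D) = 0 + D = D)
P(n, z) = z/3
j(S, G) = 1/3 - G (j(S, G) = (1/3)*1 - G = 1/3 - G)
t(g, s) = 0 (t(g, s) = 1 - 1*1 = 1 - 1 = 0)
j(-8, 5) + t(11, -3)*12 = (1/3 - 1*5) + 0*12 = (1/3 - 5) + 0 = -14/3 + 0 = -14/3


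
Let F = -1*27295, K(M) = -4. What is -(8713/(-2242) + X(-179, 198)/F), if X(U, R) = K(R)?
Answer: 237812367/61195390 ≈ 3.8861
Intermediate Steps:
X(U, R) = -4
F = -27295
-(8713/(-2242) + X(-179, 198)/F) = -(8713/(-2242) - 4/(-27295)) = -(8713*(-1/2242) - 4*(-1/27295)) = -(-8713/2242 + 4/27295) = -1*(-237812367/61195390) = 237812367/61195390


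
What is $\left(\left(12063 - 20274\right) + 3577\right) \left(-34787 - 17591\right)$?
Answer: $242719652$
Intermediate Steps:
$\left(\left(12063 - 20274\right) + 3577\right) \left(-34787 - 17591\right) = \left(\left(12063 - 20274\right) + 3577\right) \left(-52378\right) = \left(-8211 + 3577\right) \left(-52378\right) = \left(-4634\right) \left(-52378\right) = 242719652$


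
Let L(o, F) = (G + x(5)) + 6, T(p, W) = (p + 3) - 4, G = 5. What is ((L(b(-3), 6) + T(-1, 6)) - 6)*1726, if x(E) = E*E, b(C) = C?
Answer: 48328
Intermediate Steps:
T(p, W) = -1 + p (T(p, W) = (3 + p) - 4 = -1 + p)
x(E) = E**2
L(o, F) = 36 (L(o, F) = (5 + 5**2) + 6 = (5 + 25) + 6 = 30 + 6 = 36)
((L(b(-3), 6) + T(-1, 6)) - 6)*1726 = ((36 + (-1 - 1)) - 6)*1726 = ((36 - 2) - 6)*1726 = (34 - 6)*1726 = 28*1726 = 48328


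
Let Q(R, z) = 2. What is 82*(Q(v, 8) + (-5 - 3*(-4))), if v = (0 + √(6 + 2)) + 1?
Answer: 738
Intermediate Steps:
v = 1 + 2*√2 (v = (0 + √8) + 1 = (0 + 2*√2) + 1 = 2*√2 + 1 = 1 + 2*√2 ≈ 3.8284)
82*(Q(v, 8) + (-5 - 3*(-4))) = 82*(2 + (-5 - 3*(-4))) = 82*(2 + (-5 + 12)) = 82*(2 + 7) = 82*9 = 738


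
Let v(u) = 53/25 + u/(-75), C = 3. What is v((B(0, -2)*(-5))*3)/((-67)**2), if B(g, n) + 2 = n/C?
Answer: 119/336675 ≈ 0.00035346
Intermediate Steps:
B(g, n) = -2 + n/3
v(u) = 53/25 - u/75 (v(u) = 53*(1/25) + u*(-1/75) = 53/25 - u/75)
v((B(0, -2)*(-5))*3)/((-67)**2) = (53/25 - (-2 + (1/3)*(-2))*(-5)*3/75)/((-67)**2) = (53/25 - (-2 - 2/3)*(-5)*3/75)/4489 = (53/25 - (-8/3*(-5))*3/75)*(1/4489) = (53/25 - 8*3/45)*(1/4489) = (53/25 - 1/75*40)*(1/4489) = (53/25 - 8/15)*(1/4489) = (119/75)*(1/4489) = 119/336675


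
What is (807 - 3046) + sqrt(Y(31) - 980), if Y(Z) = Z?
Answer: -2239 + I*sqrt(949) ≈ -2239.0 + 30.806*I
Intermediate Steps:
(807 - 3046) + sqrt(Y(31) - 980) = (807 - 3046) + sqrt(31 - 980) = -2239 + sqrt(-949) = -2239 + I*sqrt(949)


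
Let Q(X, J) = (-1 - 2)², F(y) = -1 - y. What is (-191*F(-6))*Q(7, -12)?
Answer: -8595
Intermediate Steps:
Q(X, J) = 9 (Q(X, J) = (-3)² = 9)
(-191*F(-6))*Q(7, -12) = -191*(-1 - 1*(-6))*9 = -191*(-1 + 6)*9 = -191*5*9 = -955*9 = -8595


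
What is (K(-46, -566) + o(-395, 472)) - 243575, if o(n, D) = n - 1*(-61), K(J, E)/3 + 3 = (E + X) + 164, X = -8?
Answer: -245148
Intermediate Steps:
K(J, E) = 459 + 3*E (K(J, E) = -9 + 3*((E - 8) + 164) = -9 + 3*((-8 + E) + 164) = -9 + 3*(156 + E) = -9 + (468 + 3*E) = 459 + 3*E)
o(n, D) = 61 + n (o(n, D) = n + 61 = 61 + n)
(K(-46, -566) + o(-395, 472)) - 243575 = ((459 + 3*(-566)) + (61 - 395)) - 243575 = ((459 - 1698) - 334) - 243575 = (-1239 - 334) - 243575 = -1573 - 243575 = -245148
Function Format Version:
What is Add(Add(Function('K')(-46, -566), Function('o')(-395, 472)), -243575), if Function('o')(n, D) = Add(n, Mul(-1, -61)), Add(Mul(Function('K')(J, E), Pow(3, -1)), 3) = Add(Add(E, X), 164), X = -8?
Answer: -245148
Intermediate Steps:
Function('K')(J, E) = Add(459, Mul(3, E)) (Function('K')(J, E) = Add(-9, Mul(3, Add(Add(E, -8), 164))) = Add(-9, Mul(3, Add(Add(-8, E), 164))) = Add(-9, Mul(3, Add(156, E))) = Add(-9, Add(468, Mul(3, E))) = Add(459, Mul(3, E)))
Function('o')(n, D) = Add(61, n) (Function('o')(n, D) = Add(n, 61) = Add(61, n))
Add(Add(Function('K')(-46, -566), Function('o')(-395, 472)), -243575) = Add(Add(Add(459, Mul(3, -566)), Add(61, -395)), -243575) = Add(Add(Add(459, -1698), -334), -243575) = Add(Add(-1239, -334), -243575) = Add(-1573, -243575) = -245148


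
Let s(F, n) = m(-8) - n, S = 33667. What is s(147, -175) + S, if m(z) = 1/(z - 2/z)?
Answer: 1049098/31 ≈ 33842.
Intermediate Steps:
s(F, n) = -4/31 - n (s(F, n) = -8/(-2 + (-8)²) - n = -8/(-2 + 64) - n = -8/62 - n = -8*1/62 - n = -4/31 - n)
s(147, -175) + S = (-4/31 - 1*(-175)) + 33667 = (-4/31 + 175) + 33667 = 5421/31 + 33667 = 1049098/31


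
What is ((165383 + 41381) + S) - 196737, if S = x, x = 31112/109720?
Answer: 137524194/13715 ≈ 10027.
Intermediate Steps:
x = 3889/13715 (x = 31112*(1/109720) = 3889/13715 ≈ 0.28356)
S = 3889/13715 ≈ 0.28356
((165383 + 41381) + S) - 196737 = ((165383 + 41381) + 3889/13715) - 196737 = (206764 + 3889/13715) - 196737 = 2835772149/13715 - 196737 = 137524194/13715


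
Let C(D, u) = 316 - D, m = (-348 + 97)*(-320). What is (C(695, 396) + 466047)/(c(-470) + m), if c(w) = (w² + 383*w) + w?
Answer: 116417/30185 ≈ 3.8568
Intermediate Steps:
m = 80320 (m = -251*(-320) = 80320)
c(w) = w² + 384*w
(C(695, 396) + 466047)/(c(-470) + m) = ((316 - 1*695) + 466047)/(-470*(384 - 470) + 80320) = ((316 - 695) + 466047)/(-470*(-86) + 80320) = (-379 + 466047)/(40420 + 80320) = 465668/120740 = 465668*(1/120740) = 116417/30185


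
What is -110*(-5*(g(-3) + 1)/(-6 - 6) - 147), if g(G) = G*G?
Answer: 47135/3 ≈ 15712.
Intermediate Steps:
g(G) = G**2
-110*(-5*(g(-3) + 1)/(-6 - 6) - 147) = -110*(-5*((-3)**2 + 1)/(-6 - 6) - 147) = -110*(-5*(9 + 1)/(-12) - 147) = -110*(-50*(-1)/12 - 147) = -110*(-5*(-5/6) - 147) = -110*(25/6 - 147) = -110*(-857/6) = 47135/3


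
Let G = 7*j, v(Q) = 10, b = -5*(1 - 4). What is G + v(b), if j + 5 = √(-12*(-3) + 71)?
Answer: -25 + 7*√107 ≈ 47.409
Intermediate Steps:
b = 15 (b = -5*(-3) = 15)
j = -5 + √107 (j = -5 + √(-12*(-3) + 71) = -5 + √(36 + 71) = -5 + √107 ≈ 5.3441)
G = -35 + 7*√107 (G = 7*(-5 + √107) = -35 + 7*√107 ≈ 37.409)
G + v(b) = (-35 + 7*√107) + 10 = -25 + 7*√107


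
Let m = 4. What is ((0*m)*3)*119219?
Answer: 0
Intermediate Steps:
((0*m)*3)*119219 = ((0*4)*3)*119219 = (0*3)*119219 = 0*119219 = 0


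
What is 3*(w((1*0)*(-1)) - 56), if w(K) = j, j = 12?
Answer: -132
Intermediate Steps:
w(K) = 12
3*(w((1*0)*(-1)) - 56) = 3*(12 - 56) = 3*(-44) = -132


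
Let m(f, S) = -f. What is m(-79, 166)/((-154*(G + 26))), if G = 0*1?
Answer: -79/4004 ≈ -0.019730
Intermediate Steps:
G = 0
m(-79, 166)/((-154*(G + 26))) = (-1*(-79))/((-154*(0 + 26))) = 79/((-154*26)) = 79/(-4004) = 79*(-1/4004) = -79/4004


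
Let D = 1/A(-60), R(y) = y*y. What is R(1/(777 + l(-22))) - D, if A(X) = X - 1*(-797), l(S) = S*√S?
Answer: 12*(-49362*I - 2849*√22)/(737*(34188*√22 + 593081*I)) ≈ -0.0013553 + 4.2483e-7*I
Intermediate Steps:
l(S) = S^(3/2)
A(X) = 797 + X (A(X) = X + 797 = 797 + X)
R(y) = y²
D = 1/737 (D = 1/(797 - 60) = 1/737 ≈ 0.0013569)
R(1/(777 + l(-22))) - D = (1/(777 + (-22)^(3/2)))² - 1*1/737 = (1/(777 - 22*I*√22))² - 1/737 = (777 - 22*I*√22)⁻² - 1/737 = -1/737 + (777 - 22*I*√22)⁻²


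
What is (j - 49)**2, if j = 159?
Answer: 12100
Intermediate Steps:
(j - 49)**2 = (159 - 49)**2 = 110**2 = 12100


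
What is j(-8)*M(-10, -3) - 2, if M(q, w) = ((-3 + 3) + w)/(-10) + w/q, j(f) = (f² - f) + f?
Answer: 182/5 ≈ 36.400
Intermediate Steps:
j(f) = f²
M(q, w) = -w/10 + w/q (M(q, w) = (0 + w)*(-⅒) + w/q = w*(-⅒) + w/q = -w/10 + w/q)
j(-8)*M(-10, -3) - 2 = (-8)²*(-⅒*(-3) - 3/(-10)) - 2 = 64*(3/10 - 3*(-⅒)) - 2 = 64*(3/10 + 3/10) - 2 = 64*(⅗) - 2 = 192/5 - 2 = 182/5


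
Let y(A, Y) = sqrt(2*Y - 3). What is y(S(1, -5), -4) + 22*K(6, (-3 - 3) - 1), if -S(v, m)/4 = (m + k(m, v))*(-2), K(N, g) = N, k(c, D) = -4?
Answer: 132 + I*sqrt(11) ≈ 132.0 + 3.3166*I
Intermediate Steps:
S(v, m) = -32 + 8*m (S(v, m) = -4*(m - 4)*(-2) = -4*(-4 + m)*(-2) = -4*(8 - 2*m) = -32 + 8*m)
y(A, Y) = sqrt(-3 + 2*Y)
y(S(1, -5), -4) + 22*K(6, (-3 - 3) - 1) = sqrt(-3 + 2*(-4)) + 22*6 = sqrt(-3 - 8) + 132 = sqrt(-11) + 132 = I*sqrt(11) + 132 = 132 + I*sqrt(11)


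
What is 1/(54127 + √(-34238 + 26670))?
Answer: 54127/2929739697 - 4*I*√473/2929739697 ≈ 1.8475e-5 - 2.9693e-8*I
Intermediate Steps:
1/(54127 + √(-34238 + 26670)) = 1/(54127 + √(-7568)) = 1/(54127 + 4*I*√473)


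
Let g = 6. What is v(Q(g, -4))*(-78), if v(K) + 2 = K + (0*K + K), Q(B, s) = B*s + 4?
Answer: 3276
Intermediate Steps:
Q(B, s) = 4 + B*s
v(K) = -2 + 2*K (v(K) = -2 + (K + (0*K + K)) = -2 + (K + (0 + K)) = -2 + (K + K) = -2 + 2*K)
v(Q(g, -4))*(-78) = (-2 + 2*(4 + 6*(-4)))*(-78) = (-2 + 2*(4 - 24))*(-78) = (-2 + 2*(-20))*(-78) = (-2 - 40)*(-78) = -42*(-78) = 3276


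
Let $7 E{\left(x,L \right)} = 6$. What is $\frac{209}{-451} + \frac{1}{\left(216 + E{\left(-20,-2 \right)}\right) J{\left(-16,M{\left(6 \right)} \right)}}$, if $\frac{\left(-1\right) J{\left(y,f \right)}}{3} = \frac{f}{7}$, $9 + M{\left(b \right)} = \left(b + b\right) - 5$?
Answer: $- \frac{171043}{373428} \approx -0.45803$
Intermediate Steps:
$M{\left(b \right)} = -14 + 2 b$ ($M{\left(b \right)} = -9 + \left(\left(b + b\right) - 5\right) = -9 + \left(2 b - 5\right) = -9 + \left(-5 + 2 b\right) = -14 + 2 b$)
$J{\left(y,f \right)} = - \frac{3 f}{7}$ ($J{\left(y,f \right)} = - 3 \frac{f}{7} = - \frac{3 f}{7}$)
$E{\left(x,L \right)} = \frac{6}{7}$ ($E{\left(x,L \right)} = \frac{1}{7} \cdot 6 = \frac{6}{7}$)
$\frac{209}{-451} + \frac{1}{\left(216 + E{\left(-20,-2 \right)}\right) J{\left(-16,M{\left(6 \right)} \right)}} = \frac{209}{-451} + \frac{1}{\left(216 + \frac{6}{7}\right) \left(- \frac{3 \left(-14 + 2 \cdot 6\right)}{7}\right)} = 209 \left(- \frac{1}{451}\right) + \frac{1}{\frac{1518}{7} \left(- \frac{3 \left(-14 + 12\right)}{7}\right)} = - \frac{19}{41} + \frac{7}{1518 \left(\left(- \frac{3}{7}\right) \left(-2\right)\right)} = - \frac{19}{41} + \frac{7}{1518 \cdot \frac{6}{7}} = - \frac{19}{41} + \frac{7}{1518} \cdot \frac{7}{6} = - \frac{19}{41} + \frac{49}{9108} = - \frac{171043}{373428}$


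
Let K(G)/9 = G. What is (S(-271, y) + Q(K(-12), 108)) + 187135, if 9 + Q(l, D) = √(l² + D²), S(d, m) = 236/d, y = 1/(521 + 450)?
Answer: 50710910/271 + 108*√2 ≈ 1.8728e+5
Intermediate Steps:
K(G) = 9*G
y = 1/971 ≈ 0.0010299
Q(l, D) = -9 + √(D² + l²) (Q(l, D) = -9 + √(l² + D²) = -9 + √(D² + l²))
(S(-271, y) + Q(K(-12), 108)) + 187135 = (236/(-271) + (-9 + √(108² + (9*(-12))²))) + 187135 = (236*(-1/271) + (-9 + √(11664 + (-108)²))) + 187135 = (-236/271 + (-9 + √(11664 + 11664))) + 187135 = (-236/271 + (-9 + √23328)) + 187135 = (-236/271 + (-9 + 108*√2)) + 187135 = (-2675/271 + 108*√2) + 187135 = 50710910/271 + 108*√2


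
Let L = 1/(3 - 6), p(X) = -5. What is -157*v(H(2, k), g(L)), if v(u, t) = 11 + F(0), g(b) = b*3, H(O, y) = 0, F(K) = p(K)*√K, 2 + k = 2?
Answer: -1727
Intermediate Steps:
k = 0 (k = -2 + 2 = 0)
F(K) = -5*√K
L = -⅓ (L = 1/(-3) = -⅓ ≈ -0.33333)
g(b) = 3*b
v(u, t) = 11 (v(u, t) = 11 - 5*√0 = 11 - 5*0 = 11 + 0 = 11)
-157*v(H(2, k), g(L)) = -157*11 = -1727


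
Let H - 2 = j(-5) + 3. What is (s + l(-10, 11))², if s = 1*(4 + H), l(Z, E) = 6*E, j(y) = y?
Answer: 4900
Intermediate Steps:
H = 0 (H = 2 + (-5 + 3) = 2 - 2 = 0)
s = 4 (s = 1*(4 + 0) = 1*4 = 4)
(s + l(-10, 11))² = (4 + 6*11)² = (4 + 66)² = 70² = 4900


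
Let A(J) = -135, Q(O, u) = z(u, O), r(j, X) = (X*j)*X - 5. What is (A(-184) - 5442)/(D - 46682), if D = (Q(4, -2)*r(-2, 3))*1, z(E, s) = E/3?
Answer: 16731/140000 ≈ 0.11951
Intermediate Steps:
r(j, X) = -5 + j*X² (r(j, X) = j*X² - 5 = -5 + j*X²)
z(E, s) = E/3 (z(E, s) = E*(⅓) = E/3)
Q(O, u) = u/3
D = 46/3 (D = (((⅓)*(-2))*(-5 - 2*3²))*1 = -2*(-5 - 2*9)/3*1 = -2*(-5 - 18)/3*1 = -⅔*(-23)*1 = (46/3)*1 = 46/3 ≈ 15.333)
(A(-184) - 5442)/(D - 46682) = (-135 - 5442)/(46/3 - 46682) = -5577/(-140000/3) = -5577*(-3/140000) = 16731/140000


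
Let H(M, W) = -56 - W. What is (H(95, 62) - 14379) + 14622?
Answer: 125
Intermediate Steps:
(H(95, 62) - 14379) + 14622 = ((-56 - 1*62) - 14379) + 14622 = ((-56 - 62) - 14379) + 14622 = (-118 - 14379) + 14622 = -14497 + 14622 = 125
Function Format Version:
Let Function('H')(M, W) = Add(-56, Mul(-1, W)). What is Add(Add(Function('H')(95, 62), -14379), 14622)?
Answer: 125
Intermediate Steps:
Add(Add(Function('H')(95, 62), -14379), 14622) = Add(Add(Add(-56, Mul(-1, 62)), -14379), 14622) = Add(Add(Add(-56, -62), -14379), 14622) = Add(Add(-118, -14379), 14622) = Add(-14497, 14622) = 125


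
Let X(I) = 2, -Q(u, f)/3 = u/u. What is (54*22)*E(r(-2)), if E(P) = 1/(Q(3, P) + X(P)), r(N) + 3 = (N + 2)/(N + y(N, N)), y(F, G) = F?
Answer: -1188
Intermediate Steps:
Q(u, f) = -3 (Q(u, f) = -3*u/u = -3*1 = -3)
r(N) = -3 + (2 + N)/(2*N) (r(N) = -3 + (N + 2)/(N + N) = -3 + (2 + N)/((2*N)) = -3 + (2 + N)*(1/(2*N)) = -3 + (2 + N)/(2*N))
E(P) = -1 (E(P) = 1/(-3 + 2) = 1/(-1) = -1)
(54*22)*E(r(-2)) = (54*22)*(-1) = 1188*(-1) = -1188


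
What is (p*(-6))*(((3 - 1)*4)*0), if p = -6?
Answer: 0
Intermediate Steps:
(p*(-6))*(((3 - 1)*4)*0) = (-6*(-6))*(((3 - 1)*4)*0) = 36*((2*4)*0) = 36*(8*0) = 36*0 = 0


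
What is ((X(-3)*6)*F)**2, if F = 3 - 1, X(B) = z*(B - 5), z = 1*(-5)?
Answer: 230400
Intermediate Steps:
z = -5
X(B) = 25 - 5*B (X(B) = -5*(B - 5) = -5*(-5 + B) = 25 - 5*B)
F = 2
((X(-3)*6)*F)**2 = (((25 - 5*(-3))*6)*2)**2 = (((25 + 15)*6)*2)**2 = ((40*6)*2)**2 = (240*2)**2 = 480**2 = 230400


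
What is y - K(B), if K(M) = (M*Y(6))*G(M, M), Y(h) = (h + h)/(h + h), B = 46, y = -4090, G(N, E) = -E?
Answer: -1974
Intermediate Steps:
Y(h) = 1 (Y(h) = (2*h)/((2*h)) = (2*h)*(1/(2*h)) = 1)
K(M) = -M**2 (K(M) = (M*1)*(-M) = M*(-M) = -M**2)
y - K(B) = -4090 - (-1)*46**2 = -4090 - (-1)*2116 = -4090 - 1*(-2116) = -4090 + 2116 = -1974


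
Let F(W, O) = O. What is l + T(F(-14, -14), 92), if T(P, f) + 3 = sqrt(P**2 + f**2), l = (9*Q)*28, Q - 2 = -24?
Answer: -5547 + 2*sqrt(2165) ≈ -5453.9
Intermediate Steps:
Q = -22 (Q = 2 - 24 = -22)
l = -5544 (l = (9*(-22))*28 = -198*28 = -5544)
T(P, f) = -3 + sqrt(P**2 + f**2)
l + T(F(-14, -14), 92) = -5544 + (-3 + sqrt((-14)**2 + 92**2)) = -5544 + (-3 + sqrt(196 + 8464)) = -5544 + (-3 + sqrt(8660)) = -5544 + (-3 + 2*sqrt(2165)) = -5547 + 2*sqrt(2165)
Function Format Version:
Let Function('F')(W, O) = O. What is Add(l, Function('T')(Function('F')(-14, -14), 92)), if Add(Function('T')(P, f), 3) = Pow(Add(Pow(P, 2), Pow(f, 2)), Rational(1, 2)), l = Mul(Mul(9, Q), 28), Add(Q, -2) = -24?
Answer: Add(-5547, Mul(2, Pow(2165, Rational(1, 2)))) ≈ -5453.9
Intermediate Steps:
Q = -22 (Q = Add(2, -24) = -22)
l = -5544 (l = Mul(Mul(9, -22), 28) = Mul(-198, 28) = -5544)
Function('T')(P, f) = Add(-3, Pow(Add(Pow(P, 2), Pow(f, 2)), Rational(1, 2)))
Add(l, Function('T')(Function('F')(-14, -14), 92)) = Add(-5544, Add(-3, Pow(Add(Pow(-14, 2), Pow(92, 2)), Rational(1, 2)))) = Add(-5544, Add(-3, Pow(Add(196, 8464), Rational(1, 2)))) = Add(-5544, Add(-3, Pow(8660, Rational(1, 2)))) = Add(-5544, Add(-3, Mul(2, Pow(2165, Rational(1, 2))))) = Add(-5547, Mul(2, Pow(2165, Rational(1, 2))))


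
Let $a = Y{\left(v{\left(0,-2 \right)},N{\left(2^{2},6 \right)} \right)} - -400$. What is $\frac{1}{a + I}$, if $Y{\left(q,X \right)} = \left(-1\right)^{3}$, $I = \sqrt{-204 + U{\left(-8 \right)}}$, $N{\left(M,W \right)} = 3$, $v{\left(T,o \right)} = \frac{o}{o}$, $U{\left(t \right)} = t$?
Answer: $\frac{399}{159413} - \frac{2 i \sqrt{53}}{159413} \approx 0.0025029 - 9.1336 \cdot 10^{-5} i$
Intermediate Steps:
$v{\left(T,o \right)} = 1$
$I = 2 i \sqrt{53}$ ($I = \sqrt{-204 - 8} = \sqrt{-212} = 2 i \sqrt{53} \approx 14.56 i$)
$Y{\left(q,X \right)} = -1$
$a = 399$ ($a = -1 - -400 = -1 + 400 = 399$)
$\frac{1}{a + I} = \frac{1}{399 + 2 i \sqrt{53}}$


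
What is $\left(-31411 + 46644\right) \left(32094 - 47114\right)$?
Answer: $-228799660$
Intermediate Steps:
$\left(-31411 + 46644\right) \left(32094 - 47114\right) = 15233 \left(-15020\right) = -228799660$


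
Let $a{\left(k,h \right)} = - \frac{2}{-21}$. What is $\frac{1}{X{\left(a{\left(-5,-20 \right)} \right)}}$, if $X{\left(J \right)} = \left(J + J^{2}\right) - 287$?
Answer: $- \frac{441}{126521} \approx -0.0034856$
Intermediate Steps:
$a{\left(k,h \right)} = \frac{2}{21}$ ($a{\left(k,h \right)} = \left(-2\right) \left(- \frac{1}{21}\right) = \frac{2}{21}$)
$X{\left(J \right)} = -287 + J + J^{2}$
$\frac{1}{X{\left(a{\left(-5,-20 \right)} \right)}} = \frac{1}{-287 + \frac{2}{21} + \left(\frac{2}{21}\right)^{2}} = \frac{1}{-287 + \frac{2}{21} + \frac{4}{441}} = \frac{1}{- \frac{126521}{441}} = - \frac{441}{126521}$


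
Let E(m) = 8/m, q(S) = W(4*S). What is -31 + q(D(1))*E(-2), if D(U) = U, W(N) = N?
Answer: -47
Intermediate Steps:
q(S) = 4*S
-31 + q(D(1))*E(-2) = -31 + (4*1)*(8/(-2)) = -31 + 4*(8*(-½)) = -31 + 4*(-4) = -31 - 16 = -47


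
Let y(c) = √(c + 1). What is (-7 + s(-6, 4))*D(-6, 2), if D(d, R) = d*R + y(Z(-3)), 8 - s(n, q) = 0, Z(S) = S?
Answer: -12 + I*√2 ≈ -12.0 + 1.4142*I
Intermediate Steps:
y(c) = √(1 + c)
s(n, q) = 8 (s(n, q) = 8 - 1*0 = 8 + 0 = 8)
D(d, R) = I*√2 + R*d (D(d, R) = d*R + √(1 - 3) = R*d + √(-2) = R*d + I*√2 = I*√2 + R*d)
(-7 + s(-6, 4))*D(-6, 2) = (-7 + 8)*(I*√2 + 2*(-6)) = 1*(I*√2 - 12) = 1*(-12 + I*√2) = -12 + I*√2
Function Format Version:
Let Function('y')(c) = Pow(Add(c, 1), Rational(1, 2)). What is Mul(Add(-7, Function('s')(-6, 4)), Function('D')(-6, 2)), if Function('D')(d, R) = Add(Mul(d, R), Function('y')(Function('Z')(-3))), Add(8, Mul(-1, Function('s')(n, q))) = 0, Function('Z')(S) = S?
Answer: Add(-12, Mul(I, Pow(2, Rational(1, 2)))) ≈ Add(-12.000, Mul(1.4142, I))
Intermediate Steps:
Function('y')(c) = Pow(Add(1, c), Rational(1, 2))
Function('s')(n, q) = 8 (Function('s')(n, q) = Add(8, Mul(-1, 0)) = Add(8, 0) = 8)
Function('D')(d, R) = Add(Mul(I, Pow(2, Rational(1, 2))), Mul(R, d)) (Function('D')(d, R) = Add(Mul(d, R), Pow(Add(1, -3), Rational(1, 2))) = Add(Mul(R, d), Pow(-2, Rational(1, 2))) = Add(Mul(R, d), Mul(I, Pow(2, Rational(1, 2)))) = Add(Mul(I, Pow(2, Rational(1, 2))), Mul(R, d)))
Mul(Add(-7, Function('s')(-6, 4)), Function('D')(-6, 2)) = Mul(Add(-7, 8), Add(Mul(I, Pow(2, Rational(1, 2))), Mul(2, -6))) = Mul(1, Add(Mul(I, Pow(2, Rational(1, 2))), -12)) = Mul(1, Add(-12, Mul(I, Pow(2, Rational(1, 2))))) = Add(-12, Mul(I, Pow(2, Rational(1, 2))))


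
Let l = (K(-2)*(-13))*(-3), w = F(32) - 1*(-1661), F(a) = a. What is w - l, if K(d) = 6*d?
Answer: 2161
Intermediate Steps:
w = 1693 (w = 32 - 1*(-1661) = 32 + 1661 = 1693)
l = -468 (l = ((6*(-2))*(-13))*(-3) = -12*(-13)*(-3) = 156*(-3) = -468)
w - l = 1693 - 1*(-468) = 1693 + 468 = 2161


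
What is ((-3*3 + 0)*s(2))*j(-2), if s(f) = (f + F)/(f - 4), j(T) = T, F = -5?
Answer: 27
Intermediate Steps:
s(f) = (-5 + f)/(-4 + f) (s(f) = (f - 5)/(f - 4) = (-5 + f)/(-4 + f))
((-3*3 + 0)*s(2))*j(-2) = ((-3*3 + 0)*((-5 + 2)/(-4 + 2)))*(-2) = ((-9 + 0)*(-3/(-2)))*(-2) = -(-9)*(-3)/2*(-2) = -9*3/2*(-2) = -27/2*(-2) = 27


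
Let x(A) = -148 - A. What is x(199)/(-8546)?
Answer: 347/8546 ≈ 0.040604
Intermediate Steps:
x(199)/(-8546) = (-148 - 1*199)/(-8546) = (-148 - 199)*(-1/8546) = -347*(-1/8546) = 347/8546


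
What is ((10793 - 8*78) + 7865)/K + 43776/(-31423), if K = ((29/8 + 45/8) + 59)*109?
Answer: 137726728/133579173 ≈ 1.0310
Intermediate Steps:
K = 29757/4 (K = ((29*(⅛) + 45*(⅛)) + 59)*109 = ((29/8 + 45/8) + 59)*109 = (37/4 + 59)*109 = (273/4)*109 = 29757/4 ≈ 7439.3)
((10793 - 8*78) + 7865)/K + 43776/(-31423) = ((10793 - 8*78) + 7865)/(29757/4) + 43776/(-31423) = ((10793 - 624) + 7865)*(4/29757) + 43776*(-1/31423) = (10169 + 7865)*(4/29757) - 43776/31423 = 18034*(4/29757) - 43776/31423 = 72136/29757 - 43776/31423 = 137726728/133579173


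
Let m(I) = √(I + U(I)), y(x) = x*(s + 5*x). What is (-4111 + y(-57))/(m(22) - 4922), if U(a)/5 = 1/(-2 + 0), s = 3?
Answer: -117763772/48452129 - 11963*√78/48452129 ≈ -2.4327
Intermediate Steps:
U(a) = -5/2 (U(a) = 5/(-2 + 0) = 5/(-2) = 5*(-½) = -5/2)
y(x) = x*(3 + 5*x)
m(I) = √(-5/2 + I) (m(I) = √(I - 5/2) = √(-5/2 + I))
(-4111 + y(-57))/(m(22) - 4922) = (-4111 - 57*(3 + 5*(-57)))/(√(-10 + 4*22)/2 - 4922) = (-4111 - 57*(3 - 285))/(√(-10 + 88)/2 - 4922) = (-4111 - 57*(-282))/(√78/2 - 4922) = (-4111 + 16074)/(-4922 + √78/2) = 11963/(-4922 + √78/2)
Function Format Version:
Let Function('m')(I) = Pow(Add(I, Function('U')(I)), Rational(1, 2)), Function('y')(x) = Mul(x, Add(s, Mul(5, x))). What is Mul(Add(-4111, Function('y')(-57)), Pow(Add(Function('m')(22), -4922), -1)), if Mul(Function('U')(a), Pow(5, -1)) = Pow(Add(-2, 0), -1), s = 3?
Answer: Add(Rational(-117763772, 48452129), Mul(Rational(-11963, 48452129), Pow(78, Rational(1, 2)))) ≈ -2.4327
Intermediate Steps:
Function('U')(a) = Rational(-5, 2) (Function('U')(a) = Mul(5, Pow(Add(-2, 0), -1)) = Mul(5, Pow(-2, -1)) = Mul(5, Rational(-1, 2)) = Rational(-5, 2))
Function('y')(x) = Mul(x, Add(3, Mul(5, x)))
Function('m')(I) = Pow(Add(Rational(-5, 2), I), Rational(1, 2)) (Function('m')(I) = Pow(Add(I, Rational(-5, 2)), Rational(1, 2)) = Pow(Add(Rational(-5, 2), I), Rational(1, 2)))
Mul(Add(-4111, Function('y')(-57)), Pow(Add(Function('m')(22), -4922), -1)) = Mul(Add(-4111, Mul(-57, Add(3, Mul(5, -57)))), Pow(Add(Mul(Rational(1, 2), Pow(Add(-10, Mul(4, 22)), Rational(1, 2))), -4922), -1)) = Mul(Add(-4111, Mul(-57, Add(3, -285))), Pow(Add(Mul(Rational(1, 2), Pow(Add(-10, 88), Rational(1, 2))), -4922), -1)) = Mul(Add(-4111, Mul(-57, -282)), Pow(Add(Mul(Rational(1, 2), Pow(78, Rational(1, 2))), -4922), -1)) = Mul(Add(-4111, 16074), Pow(Add(-4922, Mul(Rational(1, 2), Pow(78, Rational(1, 2)))), -1)) = Mul(11963, Pow(Add(-4922, Mul(Rational(1, 2), Pow(78, Rational(1, 2)))), -1))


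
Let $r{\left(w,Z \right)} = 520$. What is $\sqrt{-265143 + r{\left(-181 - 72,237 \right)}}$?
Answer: $i \sqrt{264623} \approx 514.42 i$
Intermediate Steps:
$\sqrt{-265143 + r{\left(-181 - 72,237 \right)}} = \sqrt{-265143 + 520} = \sqrt{-264623} = i \sqrt{264623}$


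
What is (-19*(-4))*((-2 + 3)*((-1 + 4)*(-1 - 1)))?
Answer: -456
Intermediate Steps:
(-19*(-4))*((-2 + 3)*((-1 + 4)*(-1 - 1))) = 76*(1*(3*(-2))) = 76*(1*(-6)) = 76*(-6) = -456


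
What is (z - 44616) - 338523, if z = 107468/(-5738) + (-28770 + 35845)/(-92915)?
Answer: -20427915472710/53314627 ≈ -3.8316e+5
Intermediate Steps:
z = -1002598557/53314627 (z = 107468*(-1/5738) + 7075*(-1/92915) = -53734/2869 - 1415/18583 = -1002598557/53314627 ≈ -18.805)
(z - 44616) - 338523 = (-1002598557/53314627 - 44616) - 338523 = -2379687996789/53314627 - 338523 = -20427915472710/53314627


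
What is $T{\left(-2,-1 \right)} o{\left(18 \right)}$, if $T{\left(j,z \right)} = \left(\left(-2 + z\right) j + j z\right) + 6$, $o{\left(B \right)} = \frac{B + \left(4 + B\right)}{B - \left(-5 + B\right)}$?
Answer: $112$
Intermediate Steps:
$o{\left(B \right)} = \frac{4}{5} + \frac{2 B}{5}$ ($o{\left(B \right)} = \frac{4 + 2 B}{5} = \left(4 + 2 B\right) \frac{1}{5} = \frac{4}{5} + \frac{2 B}{5}$)
$T{\left(j,z \right)} = 6 + j z + j \left(-2 + z\right)$ ($T{\left(j,z \right)} = \left(j \left(-2 + z\right) + j z\right) + 6 = \left(j z + j \left(-2 + z\right)\right) + 6 = 6 + j z + j \left(-2 + z\right)$)
$T{\left(-2,-1 \right)} o{\left(18 \right)} = \left(6 - -4 + 2 \left(-2\right) \left(-1\right)\right) \left(\frac{4}{5} + \frac{2}{5} \cdot 18\right) = \left(6 + 4 + 4\right) \left(\frac{4}{5} + \frac{36}{5}\right) = 14 \cdot 8 = 112$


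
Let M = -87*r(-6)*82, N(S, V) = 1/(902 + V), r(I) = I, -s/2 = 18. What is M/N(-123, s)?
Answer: 37068264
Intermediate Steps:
s = -36 (s = -2*18 = -36)
M = 42804 (M = -87*(-6)*82 = 522*82 = 42804)
M/N(-123, s) = 42804/(1/(902 - 36)) = 42804/(1/866) = 42804*866 = 37068264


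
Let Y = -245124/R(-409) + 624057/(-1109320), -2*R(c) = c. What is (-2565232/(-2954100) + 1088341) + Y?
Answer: 72855423014299983743/67015513235400 ≈ 1.0871e+6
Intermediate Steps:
R(c) = -c/2
Y = -544097150673/453711880 (Y = -245124/((-½*(-409))) + 624057/(-1109320) = -245124/409/2 + 624057*(-1/1109320) = -245124*2/409 - 624057/1109320 = -490248/409 - 624057/1109320 = -544097150673/453711880 ≈ -1199.2)
(-2565232/(-2954100) + 1088341) + Y = (-2565232/(-2954100) + 1088341) - 544097150673/453711880 = (-2565232*(-1/2954100) + 1088341) - 544097150673/453711880 = (641308/738525 + 1088341) - 544097150673/453711880 = 803767678333/738525 - 544097150673/453711880 = 72855423014299983743/67015513235400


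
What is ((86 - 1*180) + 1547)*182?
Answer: 264446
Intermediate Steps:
((86 - 1*180) + 1547)*182 = ((86 - 180) + 1547)*182 = (-94 + 1547)*182 = 1453*182 = 264446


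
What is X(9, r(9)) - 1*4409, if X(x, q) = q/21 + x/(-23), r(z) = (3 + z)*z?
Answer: -709084/161 ≈ -4404.3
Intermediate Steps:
r(z) = z*(3 + z)
X(x, q) = -x/23 + q/21 (X(x, q) = q*(1/21) + x*(-1/23) = q/21 - x/23 = -x/23 + q/21)
X(9, r(9)) - 1*4409 = (-1/23*9 + (9*(3 + 9))/21) - 1*4409 = (-9/23 + (9*12)/21) - 4409 = (-9/23 + (1/21)*108) - 4409 = (-9/23 + 36/7) - 4409 = 765/161 - 4409 = -709084/161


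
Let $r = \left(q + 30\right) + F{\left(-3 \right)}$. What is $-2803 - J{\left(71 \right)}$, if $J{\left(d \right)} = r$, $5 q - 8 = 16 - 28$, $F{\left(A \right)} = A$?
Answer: $- \frac{14146}{5} \approx -2829.2$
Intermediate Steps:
$q = - \frac{4}{5}$ ($q = \frac{8}{5} + \frac{16 - 28}{5} = \frac{8}{5} + \frac{1}{5} \left(-12\right) = \frac{8}{5} - \frac{12}{5} = - \frac{4}{5} \approx -0.8$)
$r = \frac{131}{5}$ ($r = \left(- \frac{4}{5} + 30\right) - 3 = \frac{146}{5} - 3 = \frac{131}{5} \approx 26.2$)
$J{\left(d \right)} = \frac{131}{5}$
$-2803 - J{\left(71 \right)} = -2803 - \frac{131}{5} = - \frac{14146}{5}$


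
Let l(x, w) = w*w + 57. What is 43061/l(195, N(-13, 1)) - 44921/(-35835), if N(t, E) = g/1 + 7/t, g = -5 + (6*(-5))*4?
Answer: 42317640168/10643221955 ≈ 3.9760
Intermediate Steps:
g = -125 (g = -5 - 30*4 = -5 - 120 = -125)
N(t, E) = -125 + 7/t (N(t, E) = -125/1 + 7/t = -125*1 + 7/t = -125 + 7/t)
l(x, w) = 57 + w² (l(x, w) = w² + 57 = 57 + w²)
43061/l(195, N(-13, 1)) - 44921/(-35835) = 43061/(57 + (-125 + 7/(-13))²) - 44921/(-35835) = 43061/(57 + (-125 + 7*(-1/13))²) - 44921*(-1/35835) = 43061/(57 + (-125 - 7/13)²) + 44921/35835 = 43061/(57 + (-1632/13)²) + 44921/35835 = 43061/(57 + 2663424/169) + 44921/35835 = 43061/(2673057/169) + 44921/35835 = 43061*(169/2673057) + 44921/35835 = 7277309/2673057 + 44921/35835 = 42317640168/10643221955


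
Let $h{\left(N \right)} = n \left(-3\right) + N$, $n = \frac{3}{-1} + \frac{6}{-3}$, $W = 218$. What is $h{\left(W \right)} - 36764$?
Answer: $-36531$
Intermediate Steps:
$n = -5$ ($n = 3 \left(-1\right) + 6 \left(- \frac{1}{3}\right) = -3 - 2 = -5$)
$h{\left(N \right)} = 15 + N$ ($h{\left(N \right)} = \left(-5\right) \left(-3\right) + N = 15 + N$)
$h{\left(W \right)} - 36764 = \left(15 + 218\right) - 36764 = 233 - 36764 = -36531$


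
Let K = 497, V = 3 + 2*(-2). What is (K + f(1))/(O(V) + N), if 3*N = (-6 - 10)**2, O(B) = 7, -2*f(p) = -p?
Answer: 2985/554 ≈ 5.3881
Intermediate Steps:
V = -1 (V = 3 - 4 = -1)
f(p) = p/2 (f(p) = -(-1)*p/2 = p/2)
N = 256/3 (N = (-6 - 10)**2/3 = (1/3)*(-16)**2 = (1/3)*256 = 256/3 ≈ 85.333)
(K + f(1))/(O(V) + N) = (497 + (1/2)*1)/(7 + 256/3) = (497 + 1/2)/(277/3) = (995/2)*(3/277) = 2985/554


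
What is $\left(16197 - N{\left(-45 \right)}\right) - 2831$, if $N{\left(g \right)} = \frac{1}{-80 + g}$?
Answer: $\frac{1670751}{125} \approx 13366.0$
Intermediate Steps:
$\left(16197 - N{\left(-45 \right)}\right) - 2831 = \left(16197 - \frac{1}{-80 - 45}\right) - 2831 = \left(16197 - \frac{1}{-125}\right) - 2831 = \left(16197 - - \frac{1}{125}\right) - 2831 = \left(16197 + \frac{1}{125}\right) - 2831 = \frac{2024626}{125} - 2831 = \frac{1670751}{125}$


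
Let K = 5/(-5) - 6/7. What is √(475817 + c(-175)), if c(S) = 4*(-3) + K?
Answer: √23314354/7 ≈ 689.79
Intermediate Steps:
K = -13/7 (K = 5*(-⅕) - 6*⅐ = -1 - 6/7 = -13/7 ≈ -1.8571)
c(S) = -97/7 (c(S) = 4*(-3) - 13/7 = -12 - 13/7 = -97/7)
√(475817 + c(-175)) = √(475817 - 97/7) = √(3330622/7) = √23314354/7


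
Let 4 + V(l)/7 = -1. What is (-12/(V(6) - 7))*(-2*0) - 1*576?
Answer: -576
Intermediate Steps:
V(l) = -35 (V(l) = -28 + 7*(-1) = -28 - 7 = -35)
(-12/(V(6) - 7))*(-2*0) - 1*576 = (-12/(-35 - 7))*(-2*0) - 1*576 = (-12/(-42))*0 - 576 = -1/42*(-12)*0 - 576 = (2/7)*0 - 576 = 0 - 576 = -576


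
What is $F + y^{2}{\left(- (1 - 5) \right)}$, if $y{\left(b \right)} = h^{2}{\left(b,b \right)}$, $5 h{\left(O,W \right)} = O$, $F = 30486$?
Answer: $\frac{19054006}{625} \approx 30486.0$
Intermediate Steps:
$h{\left(O,W \right)} = \frac{O}{5}$
$y{\left(b \right)} = \frac{b^{2}}{25}$ ($y{\left(b \right)} = \left(\frac{b}{5}\right)^{2} = \frac{b^{2}}{25}$)
$F + y^{2}{\left(- (1 - 5) \right)} = 30486 + \left(\frac{\left(- (1 - 5)\right)^{2}}{25}\right)^{2} = 30486 + \left(\frac{\left(\left(-1\right) \left(-4\right)\right)^{2}}{25}\right)^{2} = 30486 + \left(\frac{4^{2}}{25}\right)^{2} = 30486 + \left(\frac{1}{25} \cdot 16\right)^{2} = 30486 + \left(\frac{16}{25}\right)^{2} = 30486 + \frac{256}{625} = \frac{19054006}{625}$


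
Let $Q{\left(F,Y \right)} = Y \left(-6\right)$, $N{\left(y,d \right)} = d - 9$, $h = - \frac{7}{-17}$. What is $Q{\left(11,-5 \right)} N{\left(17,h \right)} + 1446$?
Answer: $\frac{20202}{17} \approx 1188.4$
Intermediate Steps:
$h = \frac{7}{17}$ ($h = \left(-7\right) \left(- \frac{1}{17}\right) = \frac{7}{17} \approx 0.41176$)
$N{\left(y,d \right)} = -9 + d$
$Q{\left(F,Y \right)} = - 6 Y$
$Q{\left(11,-5 \right)} N{\left(17,h \right)} + 1446 = \left(-6\right) \left(-5\right) \left(-9 + \frac{7}{17}\right) + 1446 = 30 \left(- \frac{146}{17}\right) + 1446 = - \frac{4380}{17} + 1446 = \frac{20202}{17}$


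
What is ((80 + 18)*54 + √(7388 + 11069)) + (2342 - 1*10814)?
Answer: -3180 + √18457 ≈ -3044.1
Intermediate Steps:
((80 + 18)*54 + √(7388 + 11069)) + (2342 - 1*10814) = (98*54 + √18457) + (2342 - 10814) = (5292 + √18457) - 8472 = -3180 + √18457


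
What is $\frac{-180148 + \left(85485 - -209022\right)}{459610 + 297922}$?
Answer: $\frac{114359}{757532} \approx 0.15096$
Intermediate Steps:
$\frac{-180148 + \left(85485 - -209022\right)}{459610 + 297922} = \frac{-180148 + \left(85485 + 209022\right)}{757532} = \left(-180148 + 294507\right) \frac{1}{757532} = 114359 \cdot \frac{1}{757532} = \frac{114359}{757532}$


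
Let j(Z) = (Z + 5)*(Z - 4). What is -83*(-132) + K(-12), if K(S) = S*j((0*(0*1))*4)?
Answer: 11196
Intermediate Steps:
j(Z) = (-4 + Z)*(5 + Z) (j(Z) = (5 + Z)*(-4 + Z) = (-4 + Z)*(5 + Z))
K(S) = -20*S (K(S) = S*(-20 + (0*(0*1))*4 + ((0*(0*1))*4)**2) = S*(-20 + (0*0)*4 + ((0*0)*4)**2) = S*(-20 + 0*4 + (0*4)**2) = S*(-20 + 0 + 0**2) = S*(-20 + 0 + 0) = S*(-20) = -20*S)
-83*(-132) + K(-12) = -83*(-132) - 20*(-12) = 10956 + 240 = 11196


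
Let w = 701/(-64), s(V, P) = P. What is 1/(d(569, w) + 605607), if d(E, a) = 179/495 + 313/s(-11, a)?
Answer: 346995/210132810604 ≈ 1.6513e-6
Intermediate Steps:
w = -701/64 (w = 701*(-1/64) = -701/64 ≈ -10.953)
d(E, a) = 179/495 + 313/a
1/(d(569, w) + 605607) = 1/((179/495 + 313/(-701/64)) + 605607) = 1/((179/495 + 313*(-64/701)) + 605607) = 1/((179/495 - 20032/701) + 605607) = 1/(-9790361/346995 + 605607) = 1/(210132810604/346995) = 346995/210132810604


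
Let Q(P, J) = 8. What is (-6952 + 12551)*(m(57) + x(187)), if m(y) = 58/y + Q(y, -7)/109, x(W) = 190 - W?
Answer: 142309783/6213 ≈ 22905.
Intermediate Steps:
m(y) = 8/109 + 58/y (m(y) = 58/y + 8/109 = 8/109 + 58/y)
(-6952 + 12551)*(m(57) + x(187)) = (-6952 + 12551)*((8/109 + 58/57) + (190 - 1*187)) = 5599*((8/109 + 58*(1/57)) + (190 - 187)) = 5599*((8/109 + 58/57) + 3) = 5599*(6778/6213 + 3) = 5599*(25417/6213) = 142309783/6213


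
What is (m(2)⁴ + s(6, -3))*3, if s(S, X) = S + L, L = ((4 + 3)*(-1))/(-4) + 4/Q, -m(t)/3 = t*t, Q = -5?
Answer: 1244577/20 ≈ 62229.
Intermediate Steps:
m(t) = -3*t² (m(t) = -3*t*t = -3*t²)
L = 19/20 (L = ((4 + 3)*(-1))/(-4) + 4/(-5) = (7*(-1))*(-¼) + 4*(-⅕) = -7*(-¼) - ⅘ = 7/4 - ⅘ = 19/20 ≈ 0.95000)
s(S, X) = 19/20 + S (s(S, X) = S + 19/20 = 19/20 + S)
(m(2)⁴ + s(6, -3))*3 = ((-3*2²)⁴ + (19/20 + 6))*3 = ((-3*4)⁴ + 139/20)*3 = ((-12)⁴ + 139/20)*3 = (20736 + 139/20)*3 = (414859/20)*3 = 1244577/20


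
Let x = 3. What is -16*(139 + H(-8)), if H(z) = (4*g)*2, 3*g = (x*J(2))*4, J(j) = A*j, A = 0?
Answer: -2224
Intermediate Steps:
J(j) = 0 (J(j) = 0*j = 0)
g = 0 (g = ((3*0)*4)/3 = (0*4)/3 = (⅓)*0 = 0)
H(z) = 0 (H(z) = (4*0)*2 = 0*2 = 0)
-16*(139 + H(-8)) = -16*(139 + 0) = -16*139 = -2224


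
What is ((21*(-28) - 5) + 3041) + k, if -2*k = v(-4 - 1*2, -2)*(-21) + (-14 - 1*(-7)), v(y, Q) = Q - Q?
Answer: 4903/2 ≈ 2451.5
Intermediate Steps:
v(y, Q) = 0
k = 7/2 (k = -(0*(-21) + (-14 - 1*(-7)))/2 = -(0 + (-14 + 7))/2 = -(0 - 7)/2 = -1/2*(-7) = 7/2 ≈ 3.5000)
((21*(-28) - 5) + 3041) + k = ((21*(-28) - 5) + 3041) + 7/2 = ((-588 - 5) + 3041) + 7/2 = (-593 + 3041) + 7/2 = 2448 + 7/2 = 4903/2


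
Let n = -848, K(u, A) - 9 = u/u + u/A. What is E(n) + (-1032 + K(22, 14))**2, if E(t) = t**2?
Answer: 86258545/49 ≈ 1.7604e+6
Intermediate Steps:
K(u, A) = 10 + u/A (K(u, A) = 9 + (u/u + u/A) = 9 + (1 + u/A) = 10 + u/A)
E(n) + (-1032 + K(22, 14))**2 = (-848)**2 + (-1032 + (10 + 22/14))**2 = 719104 + (-1032 + (10 + 22*(1/14)))**2 = 719104 + (-1032 + (10 + 11/7))**2 = 719104 + (-1032 + 81/7)**2 = 719104 + (-7143/7)**2 = 719104 + 51022449/49 = 86258545/49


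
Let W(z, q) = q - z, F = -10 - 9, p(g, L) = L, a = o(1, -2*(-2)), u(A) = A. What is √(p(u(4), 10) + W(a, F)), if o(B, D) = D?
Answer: I*√13 ≈ 3.6056*I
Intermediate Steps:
a = 4 (a = -2*(-2) = 4)
F = -19
√(p(u(4), 10) + W(a, F)) = √(10 + (-19 - 1*4)) = √(10 + (-19 - 4)) = √(10 - 23) = √(-13) = I*√13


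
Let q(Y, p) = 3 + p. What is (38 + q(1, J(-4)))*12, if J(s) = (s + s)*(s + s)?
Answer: 1260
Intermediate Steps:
J(s) = 4*s² (J(s) = (2*s)*(2*s) = 4*s²)
(38 + q(1, J(-4)))*12 = (38 + (3 + 4*(-4)²))*12 = (38 + (3 + 4*16))*12 = (38 + (3 + 64))*12 = (38 + 67)*12 = 105*12 = 1260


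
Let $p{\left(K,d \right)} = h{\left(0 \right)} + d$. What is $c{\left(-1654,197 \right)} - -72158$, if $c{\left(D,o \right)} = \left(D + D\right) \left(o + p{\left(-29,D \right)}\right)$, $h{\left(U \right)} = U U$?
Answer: $4891914$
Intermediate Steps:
$h{\left(U \right)} = U^{2}$
$p{\left(K,d \right)} = d$ ($p{\left(K,d \right)} = 0^{2} + d = 0 + d = d$)
$c{\left(D,o \right)} = 2 D \left(D + o\right)$ ($c{\left(D,o \right)} = \left(D + D\right) \left(o + D\right) = 2 D \left(D + o\right)$)
$c{\left(-1654,197 \right)} - -72158 = 2 \left(-1654\right) \left(-1654 + 197\right) - -72158 = 2 \left(-1654\right) \left(-1457\right) + \left(72750 - 592\right) = 4819756 + 72158 = 4891914$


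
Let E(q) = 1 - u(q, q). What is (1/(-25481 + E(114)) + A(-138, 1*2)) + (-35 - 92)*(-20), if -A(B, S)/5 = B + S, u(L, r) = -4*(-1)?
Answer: 82058479/25484 ≈ 3220.0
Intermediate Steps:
u(L, r) = 4
E(q) = -3 (E(q) = 1 - 1*4 = 1 - 4 = -3)
A(B, S) = -5*B - 5*S (A(B, S) = -5*(B + S) = -5*B - 5*S)
(1/(-25481 + E(114)) + A(-138, 1*2)) + (-35 - 92)*(-20) = (1/(-25481 - 3) + (-5*(-138) - 5*2)) + (-35 - 92)*(-20) = (1/(-25484) + (690 - 5*2)) - 127*(-20) = (-1/25484 + (690 - 10)) + 2540 = (-1/25484 + 680) + 2540 = 17329119/25484 + 2540 = 82058479/25484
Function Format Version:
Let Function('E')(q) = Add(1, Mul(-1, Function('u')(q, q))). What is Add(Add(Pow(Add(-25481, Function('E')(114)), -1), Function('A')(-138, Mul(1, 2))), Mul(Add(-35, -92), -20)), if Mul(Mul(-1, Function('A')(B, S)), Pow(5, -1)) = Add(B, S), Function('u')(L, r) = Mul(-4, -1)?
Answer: Rational(82058479, 25484) ≈ 3220.0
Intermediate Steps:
Function('u')(L, r) = 4
Function('E')(q) = -3 (Function('E')(q) = Add(1, Mul(-1, 4)) = Add(1, -4) = -3)
Function('A')(B, S) = Add(Mul(-5, B), Mul(-5, S)) (Function('A')(B, S) = Mul(-5, Add(B, S)) = Add(Mul(-5, B), Mul(-5, S)))
Add(Add(Pow(Add(-25481, Function('E')(114)), -1), Function('A')(-138, Mul(1, 2))), Mul(Add(-35, -92), -20)) = Add(Add(Pow(Add(-25481, -3), -1), Add(Mul(-5, -138), Mul(-5, Mul(1, 2)))), Mul(Add(-35, -92), -20)) = Add(Add(Pow(-25484, -1), Add(690, Mul(-5, 2))), Mul(-127, -20)) = Add(Add(Rational(-1, 25484), Add(690, -10)), 2540) = Add(Add(Rational(-1, 25484), 680), 2540) = Add(Rational(17329119, 25484), 2540) = Rational(82058479, 25484)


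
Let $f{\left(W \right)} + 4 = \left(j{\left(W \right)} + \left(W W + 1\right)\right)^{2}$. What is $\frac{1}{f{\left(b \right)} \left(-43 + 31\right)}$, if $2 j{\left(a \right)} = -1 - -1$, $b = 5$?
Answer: $- \frac{1}{8064} \approx -0.00012401$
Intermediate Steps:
$j{\left(a \right)} = 0$ ($j{\left(a \right)} = \frac{-1 - -1}{2} = \frac{-1 + 1}{2} = \frac{1}{2} \cdot 0 = 0$)
$f{\left(W \right)} = -4 + \left(1 + W^{2}\right)^{2}$ ($f{\left(W \right)} = -4 + \left(0 + \left(W W + 1\right)\right)^{2} = -4 + \left(0 + \left(W^{2} + 1\right)\right)^{2} = -4 + \left(0 + \left(1 + W^{2}\right)\right)^{2} = -4 + \left(1 + W^{2}\right)^{2}$)
$\frac{1}{f{\left(b \right)} \left(-43 + 31\right)} = \frac{1}{\left(-4 + \left(1 + 5^{2}\right)^{2}\right) \left(-43 + 31\right)} = \frac{1}{\left(-4 + \left(1 + 25\right)^{2}\right) \left(-12\right)} = \frac{1}{\left(-4 + 26^{2}\right) \left(-12\right)} = \frac{1}{\left(-4 + 676\right) \left(-12\right)} = \frac{1}{672 \left(-12\right)} = \frac{1}{-8064} = - \frac{1}{8064}$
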